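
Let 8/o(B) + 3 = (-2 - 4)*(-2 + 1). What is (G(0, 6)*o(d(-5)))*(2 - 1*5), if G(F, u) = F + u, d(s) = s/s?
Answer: -48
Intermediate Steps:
d(s) = 1
o(B) = 8/3 (o(B) = 8/(-3 + (-2 - 4)*(-2 + 1)) = 8/(-3 - 6*(-1)) = 8/(-3 + 6) = 8/3)
(G(0, 6)*o(d(-5)))*(2 - 1*5) = ((0 + 6)*(8/3))*(2 - 1*5) = (6*(8/3))*(2 - 5) = 16*(-3) = -48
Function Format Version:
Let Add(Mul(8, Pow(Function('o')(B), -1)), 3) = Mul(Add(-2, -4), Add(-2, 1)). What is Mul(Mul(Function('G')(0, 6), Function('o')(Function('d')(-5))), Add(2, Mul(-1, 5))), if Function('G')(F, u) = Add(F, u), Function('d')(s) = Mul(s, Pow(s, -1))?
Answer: -48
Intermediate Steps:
Function('d')(s) = 1
Function('o')(B) = Rational(8, 3) (Function('o')(B) = Mul(8, Pow(Add(-3, Mul(Add(-2, -4), Add(-2, 1))), -1)) = Mul(8, Pow(Add(-3, Mul(-6, -1)), -1)) = Mul(8, Pow(Add(-3, 6), -1)) = Mul(8, Pow(3, -1)) = Mul(8, Rational(1, 3)) = Rational(8, 3))
Mul(Mul(Function('G')(0, 6), Function('o')(Function('d')(-5))), Add(2, Mul(-1, 5))) = Mul(Mul(Add(0, 6), Rational(8, 3)), Add(2, Mul(-1, 5))) = Mul(Mul(6, Rational(8, 3)), Add(2, -5)) = Mul(16, -3) = -48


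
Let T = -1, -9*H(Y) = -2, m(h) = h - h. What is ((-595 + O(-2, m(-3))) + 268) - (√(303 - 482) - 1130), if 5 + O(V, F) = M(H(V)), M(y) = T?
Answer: 797 - I*√179 ≈ 797.0 - 13.379*I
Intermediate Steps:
m(h) = 0
H(Y) = 2/9 (H(Y) = -⅑*(-2) = 2/9)
M(y) = -1
O(V, F) = -6 (O(V, F) = -5 - 1 = -6)
((-595 + O(-2, m(-3))) + 268) - (√(303 - 482) - 1130) = ((-595 - 6) + 268) - (√(303 - 482) - 1130) = (-601 + 268) - (√(-179) - 1130) = -333 - (I*√179 - 1130) = -333 - (-1130 + I*√179) = -333 + (1130 - I*√179) = 797 - I*√179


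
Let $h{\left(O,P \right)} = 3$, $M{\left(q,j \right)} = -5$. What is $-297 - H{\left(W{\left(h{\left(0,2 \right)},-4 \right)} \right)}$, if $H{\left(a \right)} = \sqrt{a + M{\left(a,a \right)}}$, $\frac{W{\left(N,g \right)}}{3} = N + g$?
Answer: $-297 - 2 i \sqrt{2} \approx -297.0 - 2.8284 i$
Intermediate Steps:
$W{\left(N,g \right)} = 3 N + 3 g$ ($W{\left(N,g \right)} = 3 \left(N + g\right) = 3 N + 3 g$)
$H{\left(a \right)} = \sqrt{-5 + a}$ ($H{\left(a \right)} = \sqrt{a - 5} = \sqrt{-5 + a}$)
$-297 - H{\left(W{\left(h{\left(0,2 \right)},-4 \right)} \right)} = -297 - \sqrt{-5 + \left(3 \cdot 3 + 3 \left(-4\right)\right)} = -297 - \sqrt{-5 + \left(9 - 12\right)} = -297 - \sqrt{-5 - 3} = -297 - \sqrt{-8} = -297 - 2 i \sqrt{2}$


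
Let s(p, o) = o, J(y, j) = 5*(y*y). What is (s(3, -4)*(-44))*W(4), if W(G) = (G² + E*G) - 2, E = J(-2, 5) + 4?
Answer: 19360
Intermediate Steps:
J(y, j) = 5*y²
E = 24 (E = 5*(-2)² + 4 = 5*4 + 4 = 20 + 4 = 24)
W(G) = -2 + G² + 24*G (W(G) = (G² + 24*G) - 2 = -2 + G² + 24*G)
(s(3, -4)*(-44))*W(4) = (-4*(-44))*(-2 + 4² + 24*4) = 176*(-2 + 16 + 96) = 176*110 = 19360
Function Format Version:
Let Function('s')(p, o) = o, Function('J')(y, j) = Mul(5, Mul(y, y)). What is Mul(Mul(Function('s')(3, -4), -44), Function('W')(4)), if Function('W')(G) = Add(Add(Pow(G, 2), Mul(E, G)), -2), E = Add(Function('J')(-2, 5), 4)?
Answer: 19360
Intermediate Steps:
Function('J')(y, j) = Mul(5, Pow(y, 2))
E = 24 (E = Add(Mul(5, Pow(-2, 2)), 4) = Add(Mul(5, 4), 4) = Add(20, 4) = 24)
Function('W')(G) = Add(-2, Pow(G, 2), Mul(24, G)) (Function('W')(G) = Add(Add(Pow(G, 2), Mul(24, G)), -2) = Add(-2, Pow(G, 2), Mul(24, G)))
Mul(Mul(Function('s')(3, -4), -44), Function('W')(4)) = Mul(Mul(-4, -44), Add(-2, Pow(4, 2), Mul(24, 4))) = Mul(176, Add(-2, 16, 96)) = Mul(176, 110) = 19360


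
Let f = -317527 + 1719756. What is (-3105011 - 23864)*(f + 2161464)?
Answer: -11150349935375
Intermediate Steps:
f = 1402229
(-3105011 - 23864)*(f + 2161464) = (-3105011 - 23864)*(1402229 + 2161464) = -3128875*3563693 = -11150349935375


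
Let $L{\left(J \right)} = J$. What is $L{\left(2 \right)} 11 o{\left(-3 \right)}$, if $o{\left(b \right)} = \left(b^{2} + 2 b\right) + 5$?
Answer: $176$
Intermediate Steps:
$o{\left(b \right)} = 5 + b^{2} + 2 b$
$L{\left(2 \right)} 11 o{\left(-3 \right)} = 2 \cdot 11 \left(5 + \left(-3\right)^{2} + 2 \left(-3\right)\right) = 22 \left(5 + 9 - 6\right) = 22 \cdot 8 = 176$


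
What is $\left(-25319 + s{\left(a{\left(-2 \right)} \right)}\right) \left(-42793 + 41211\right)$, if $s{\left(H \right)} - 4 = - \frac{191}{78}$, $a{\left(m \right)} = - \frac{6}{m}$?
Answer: $\frac{1562035951}{39} \approx 4.0052 \cdot 10^{7}$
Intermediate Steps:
$s{\left(H \right)} = \frac{121}{78}$ ($s{\left(H \right)} = 4 - \frac{191}{78} = \frac{121}{78}$)
$\left(-25319 + s{\left(a{\left(-2 \right)} \right)}\right) \left(-42793 + 41211\right) = \left(-25319 + \frac{121}{78}\right) \left(-42793 + 41211\right) = \left(- \frac{1974761}{78}\right) \left(-1582\right) = \frac{1562035951}{39}$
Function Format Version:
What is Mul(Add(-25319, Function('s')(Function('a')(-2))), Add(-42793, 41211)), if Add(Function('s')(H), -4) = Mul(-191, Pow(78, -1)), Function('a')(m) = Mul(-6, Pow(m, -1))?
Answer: Rational(1562035951, 39) ≈ 4.0052e+7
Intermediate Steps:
Function('s')(H) = Rational(121, 78) (Function('s')(H) = Add(4, Mul(-191, Pow(78, -1))) = Add(4, Mul(-191, Rational(1, 78))) = Add(4, Rational(-191, 78)) = Rational(121, 78))
Mul(Add(-25319, Function('s')(Function('a')(-2))), Add(-42793, 41211)) = Mul(Add(-25319, Rational(121, 78)), Add(-42793, 41211)) = Mul(Rational(-1974761, 78), -1582) = Rational(1562035951, 39)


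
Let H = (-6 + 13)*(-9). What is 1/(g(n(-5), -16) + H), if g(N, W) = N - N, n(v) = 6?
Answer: -1/63 ≈ -0.015873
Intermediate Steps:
g(N, W) = 0
H = -63 (H = 7*(-9) = -63)
1/(g(n(-5), -16) + H) = 1/(0 - 63) = 1/(-63) = -1/63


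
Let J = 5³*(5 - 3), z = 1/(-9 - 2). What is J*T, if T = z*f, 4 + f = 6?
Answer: -500/11 ≈ -45.455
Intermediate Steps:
z = -1/11 (z = 1/(-11) = -1/11 ≈ -0.090909)
f = 2 (f = -4 + 6 = 2)
T = -2/11 (T = -1/11*2 = -2/11 ≈ -0.18182)
J = 250 (J = 125*2 = 250)
J*T = 250*(-2/11) = -500/11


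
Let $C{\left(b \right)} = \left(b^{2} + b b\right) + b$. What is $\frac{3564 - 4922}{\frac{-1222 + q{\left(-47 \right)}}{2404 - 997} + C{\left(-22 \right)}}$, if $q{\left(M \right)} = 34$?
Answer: $- \frac{318451}{221639} \approx -1.4368$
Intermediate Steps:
$C{\left(b \right)} = b + 2 b^{2}$ ($C{\left(b \right)} = \left(b^{2} + b^{2}\right) + b = 2 b^{2} + b = b + 2 b^{2}$)
$\frac{3564 - 4922}{\frac{-1222 + q{\left(-47 \right)}}{2404 - 997} + C{\left(-22 \right)}} = \frac{3564 - 4922}{\frac{-1222 + 34}{2404 - 997} - 22 \left(1 + 2 \left(-22\right)\right)} = - \frac{1358}{- \frac{1188}{1407} - 22 \left(1 - 44\right)} = - \frac{1358}{\left(-1188\right) \frac{1}{1407} - -946} = - \frac{1358}{- \frac{396}{469} + 946} = - \frac{1358}{\frac{443278}{469}} = \left(-1358\right) \frac{469}{443278} = - \frac{318451}{221639}$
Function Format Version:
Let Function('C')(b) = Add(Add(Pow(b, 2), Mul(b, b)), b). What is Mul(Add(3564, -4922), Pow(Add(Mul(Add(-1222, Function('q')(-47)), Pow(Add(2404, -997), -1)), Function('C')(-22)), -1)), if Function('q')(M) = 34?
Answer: Rational(-318451, 221639) ≈ -1.4368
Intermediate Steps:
Function('C')(b) = Add(b, Mul(2, Pow(b, 2))) (Function('C')(b) = Add(Add(Pow(b, 2), Pow(b, 2)), b) = Add(Mul(2, Pow(b, 2)), b) = Add(b, Mul(2, Pow(b, 2))))
Mul(Add(3564, -4922), Pow(Add(Mul(Add(-1222, Function('q')(-47)), Pow(Add(2404, -997), -1)), Function('C')(-22)), -1)) = Mul(Add(3564, -4922), Pow(Add(Mul(Add(-1222, 34), Pow(Add(2404, -997), -1)), Mul(-22, Add(1, Mul(2, -22)))), -1)) = Mul(-1358, Pow(Add(Mul(-1188, Pow(1407, -1)), Mul(-22, Add(1, -44))), -1)) = Mul(-1358, Pow(Add(Mul(-1188, Rational(1, 1407)), Mul(-22, -43)), -1)) = Mul(-1358, Pow(Add(Rational(-396, 469), 946), -1)) = Mul(-1358, Pow(Rational(443278, 469), -1)) = Mul(-1358, Rational(469, 443278)) = Rational(-318451, 221639)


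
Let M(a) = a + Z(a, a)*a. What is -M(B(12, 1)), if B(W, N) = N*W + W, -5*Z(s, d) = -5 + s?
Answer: 336/5 ≈ 67.200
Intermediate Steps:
Z(s, d) = 1 - s/5 (Z(s, d) = -(-5 + s)/5 = 1 - s/5)
B(W, N) = W + N*W
M(a) = a + a*(1 - a/5) (M(a) = a + (1 - a/5)*a = a + a*(1 - a/5))
-M(B(12, 1)) = -12*(1 + 1)*(10 - 12*(1 + 1))/5 = -12*2*(10 - 12*2)/5 = -24*(10 - 1*24)/5 = -24*(10 - 24)/5 = -24*(-14)/5 = -1*(-336/5) = 336/5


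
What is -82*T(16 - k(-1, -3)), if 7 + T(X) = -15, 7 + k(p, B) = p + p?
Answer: 1804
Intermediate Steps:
k(p, B) = -7 + 2*p (k(p, B) = -7 + (p + p) = -7 + 2*p)
T(X) = -22 (T(X) = -7 - 15 = -22)
-82*T(16 - k(-1, -3)) = -82*(-22) = 1804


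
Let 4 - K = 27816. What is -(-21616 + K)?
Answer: 49428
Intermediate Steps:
K = -27812 (K = 4 - 1*27816 = 4 - 27816 = -27812)
-(-21616 + K) = -(-21616 - 27812) = -1*(-49428) = 49428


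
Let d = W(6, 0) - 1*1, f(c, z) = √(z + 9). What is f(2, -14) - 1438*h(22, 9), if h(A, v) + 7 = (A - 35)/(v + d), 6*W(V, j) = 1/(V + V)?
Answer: 7154050/577 + I*√5 ≈ 12399.0 + 2.2361*I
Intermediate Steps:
W(V, j) = 1/(12*V) (W(V, j) = 1/(6*(V + V)) = 1/(6*((2*V))) = (1/(2*V))/6 = 1/(12*V))
f(c, z) = √(9 + z)
d = -71/72 (d = (1/12)/6 - 1*1 = (1/12)*(⅙) - 1 = 1/72 - 1 = -71/72 ≈ -0.98611)
h(A, v) = -7 + (-35 + A)/(-71/72 + v) (h(A, v) = -7 + (A - 35)/(v - 71/72) = -7 + (-35 + A)/(-71/72 + v))
f(2, -14) - 1438*h(22, 9) = √(9 - 14) - 1438*(-2023 - 504*9 + 72*22)/(-71 + 72*9) = √(-5) - 1438*(-2023 - 4536 + 1584)/(-71 + 648) = I*√5 - 1438*(-4975)/577 = I*√5 - 1438*(-4975/577) = I*√5 + 7154050/577 = 7154050/577 + I*√5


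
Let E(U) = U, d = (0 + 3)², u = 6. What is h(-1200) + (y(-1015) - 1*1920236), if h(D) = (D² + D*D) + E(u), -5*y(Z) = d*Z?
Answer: 961597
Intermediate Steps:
d = 9 (d = 3² = 9)
y(Z) = -9*Z/5
h(D) = 6 + 2*D² (h(D) = (D² + D*D) + 6 = (D² + D²) + 6 = 2*D² + 6 = 6 + 2*D²)
h(-1200) + (y(-1015) - 1*1920236) = (6 + 2*(-1200)²) + (-9/5*(-1015) - 1*1920236) = (6 + 2*1440000) + (1827 - 1920236) = (6 + 2880000) - 1918409 = 2880006 - 1918409 = 961597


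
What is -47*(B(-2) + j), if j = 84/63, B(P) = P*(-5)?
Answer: -1598/3 ≈ -532.67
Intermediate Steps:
B(P) = -5*P
j = 4/3 (j = 84*(1/63) = 4/3 ≈ 1.3333)
-47*(B(-2) + j) = -47*(-5*(-2) + 4/3) = -47*(10 + 4/3) = -47*34/3 = -1598/3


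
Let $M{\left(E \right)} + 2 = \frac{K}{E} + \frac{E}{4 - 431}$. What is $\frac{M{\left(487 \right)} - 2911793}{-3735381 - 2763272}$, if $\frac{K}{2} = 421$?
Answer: $\frac{605504736090}{1351388392697} \approx 0.44806$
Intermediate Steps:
$K = 842$ ($K = 2 \cdot 421 = 842$)
$M{\left(E \right)} = -2 + \frac{842}{E} - \frac{E}{427}$ ($M{\left(E \right)} = -2 + \left(\frac{842}{E} + \frac{E}{4 - 431}\right) = -2 + \left(\frac{842}{E} + \frac{E}{-427}\right) = -2 + \left(\frac{842}{E} + E \left(- \frac{1}{427}\right)\right) = -2 - \left(- \frac{842}{E} + \frac{E}{427}\right) = -2 + \frac{842}{E} - \frac{E}{427}$)
$\frac{M{\left(487 \right)} - 2911793}{-3735381 - 2763272} = \frac{\left(-2 + \frac{842}{487} - \frac{487}{427}\right) - 2911793}{-3735381 - 2763272} = \frac{\left(-2 + 842 \cdot \frac{1}{487} - \frac{487}{427}\right) - 2911793}{-6498653} = \left(\left(-2 + \frac{842}{487} - \frac{487}{427}\right) - 2911793\right) \left(- \frac{1}{6498653}\right) = \left(- \frac{293533}{207949} - 2911793\right) \left(- \frac{1}{6498653}\right) = \left(- \frac{605504736090}{207949}\right) \left(- \frac{1}{6498653}\right) = \frac{605504736090}{1351388392697}$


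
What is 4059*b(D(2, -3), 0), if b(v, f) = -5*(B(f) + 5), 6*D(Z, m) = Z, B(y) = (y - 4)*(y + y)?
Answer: -101475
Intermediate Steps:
B(y) = 2*y*(-4 + y) (B(y) = (-4 + y)*(2*y) = 2*y*(-4 + y))
D(Z, m) = Z/6
b(v, f) = -25 - 10*f*(-4 + f) (b(v, f) = -5*(2*f*(-4 + f) + 5) = -5*(5 + 2*f*(-4 + f)) = -25 - 10*f*(-4 + f))
4059*b(D(2, -3), 0) = 4059*(-25 - 10*0² + 40*0) = 4059*(-25 - 10*0 + 0) = 4059*(-25 + 0 + 0) = 4059*(-25) = -101475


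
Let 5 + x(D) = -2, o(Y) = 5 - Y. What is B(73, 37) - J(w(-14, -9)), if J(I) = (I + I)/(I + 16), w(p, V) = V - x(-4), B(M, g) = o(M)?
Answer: -474/7 ≈ -67.714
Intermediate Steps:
x(D) = -7 (x(D) = -5 - 2 = -7)
B(M, g) = 5 - M
w(p, V) = 7 + V (w(p, V) = V - 1*(-7) = V + 7 = 7 + V)
J(I) = 2*I/(16 + I) (J(I) = (2*I)/(16 + I) = 2*I/(16 + I))
B(73, 37) - J(w(-14, -9)) = (5 - 1*73) - 2*(7 - 9)/(16 + (7 - 9)) = (5 - 73) - 2*(-2)/(16 - 2) = -68 - 2*(-2)/14 = -68 - 1*(-2/7) = -68 + 2/7 = -474/7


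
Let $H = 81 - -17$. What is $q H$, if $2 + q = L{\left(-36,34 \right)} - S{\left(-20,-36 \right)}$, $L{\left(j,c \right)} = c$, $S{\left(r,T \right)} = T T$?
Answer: $-123872$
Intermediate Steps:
$S{\left(r,T \right)} = T^{2}$
$q = -1264$ ($q = -2 + \left(34 - \left(-36\right)^{2}\right) = -2 + \left(34 - 1296\right) = -2 - 1262 = -1264$)
$H = 98$ ($H = 81 + 17 = 98$)
$q H = \left(-1264\right) 98 = -123872$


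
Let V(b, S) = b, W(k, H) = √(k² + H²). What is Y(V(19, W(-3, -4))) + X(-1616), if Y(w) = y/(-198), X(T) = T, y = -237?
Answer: -106577/66 ≈ -1614.8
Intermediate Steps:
W(k, H) = √(H² + k²)
Y(w) = 79/66 (Y(w) = -237/(-198) = -237*(-1/198) = 79/66)
Y(V(19, W(-3, -4))) + X(-1616) = 79/66 - 1616 = -106577/66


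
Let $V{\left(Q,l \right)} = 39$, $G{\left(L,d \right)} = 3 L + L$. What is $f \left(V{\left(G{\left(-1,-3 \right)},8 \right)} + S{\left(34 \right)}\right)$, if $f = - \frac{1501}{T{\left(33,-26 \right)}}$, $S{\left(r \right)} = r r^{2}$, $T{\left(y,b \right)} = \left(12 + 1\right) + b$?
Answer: $\frac{59053843}{13} \approx 4.5426 \cdot 10^{6}$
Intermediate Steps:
$T{\left(y,b \right)} = 13 + b$
$G{\left(L,d \right)} = 4 L$
$S{\left(r \right)} = r^{3}$
$f = \frac{1501}{13}$ ($f = - \frac{1501}{13 - 26} = - \frac{1501}{-13} = \left(-1501\right) \left(- \frac{1}{13}\right) = \frac{1501}{13} \approx 115.46$)
$f \left(V{\left(G{\left(-1,-3 \right)},8 \right)} + S{\left(34 \right)}\right) = \frac{1501 \left(39 + 34^{3}\right)}{13} = \frac{1501 \left(39 + 39304\right)}{13} = \frac{1501}{13} \cdot 39343 = \frac{59053843}{13}$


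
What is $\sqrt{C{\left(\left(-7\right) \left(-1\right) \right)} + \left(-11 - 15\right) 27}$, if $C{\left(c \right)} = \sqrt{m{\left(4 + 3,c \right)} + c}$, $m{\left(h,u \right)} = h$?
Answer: $\sqrt{-702 + \sqrt{14}} \approx 26.425 i$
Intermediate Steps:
$C{\left(c \right)} = \sqrt{7 + c}$ ($C{\left(c \right)} = \sqrt{\left(4 + 3\right) + c} = \sqrt{7 + c}$)
$\sqrt{C{\left(\left(-7\right) \left(-1\right) \right)} + \left(-11 - 15\right) 27} = \sqrt{\sqrt{7 - -7} + \left(-11 - 15\right) 27} = \sqrt{\sqrt{7 + 7} - 702} = \sqrt{\sqrt{14} - 702} = \sqrt{-702 + \sqrt{14}}$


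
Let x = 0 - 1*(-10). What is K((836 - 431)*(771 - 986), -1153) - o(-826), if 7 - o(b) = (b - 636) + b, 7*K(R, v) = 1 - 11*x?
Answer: -16174/7 ≈ -2310.6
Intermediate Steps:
x = 10 (x = 0 + 10 = 10)
K(R, v) = -109/7 (K(R, v) = (1 - 11*10)/7 = (1 - 110)/7 = (⅐)*(-109) = -109/7)
o(b) = 643 - 2*b (o(b) = 7 - ((b - 636) + b) = 7 - ((-636 + b) + b) = 7 - (-636 + 2*b) = 7 + (636 - 2*b) = 643 - 2*b)
K((836 - 431)*(771 - 986), -1153) - o(-826) = -109/7 - (643 - 2*(-826)) = -109/7 - (643 + 1652) = -109/7 - 1*2295 = -109/7 - 2295 = -16174/7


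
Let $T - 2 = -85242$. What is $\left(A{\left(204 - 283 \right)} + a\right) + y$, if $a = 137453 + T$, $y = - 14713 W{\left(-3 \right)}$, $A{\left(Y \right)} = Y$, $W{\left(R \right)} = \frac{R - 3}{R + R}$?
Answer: $37421$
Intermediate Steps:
$T = -85240$ ($T = 2 - 85242 = -85240$)
$W{\left(R \right)} = \frac{-3 + R}{2 R}$
$y = -14713$ ($y = - 14713 \frac{-3 - 3}{2 \left(-3\right)} = - 14713 \cdot \frac{1}{2} \left(- \frac{1}{3}\right) \left(-6\right) = \left(-14713\right) 1 = -14713$)
$a = 52213$ ($a = 137453 - 85240 = 52213$)
$\left(A{\left(204 - 283 \right)} + a\right) + y = \left(\left(204 - 283\right) + 52213\right) - 14713 = \left(-79 + 52213\right) - 14713 = 52134 - 14713 = 37421$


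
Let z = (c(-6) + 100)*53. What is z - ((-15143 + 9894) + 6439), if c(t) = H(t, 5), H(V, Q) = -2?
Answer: 4004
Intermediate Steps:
c(t) = -2
z = 5194 (z = (-2 + 100)*53 = 98*53 = 5194)
z - ((-15143 + 9894) + 6439) = 5194 - ((-15143 + 9894) + 6439) = 5194 - (-5249 + 6439) = 5194 - 1*1190 = 5194 - 1190 = 4004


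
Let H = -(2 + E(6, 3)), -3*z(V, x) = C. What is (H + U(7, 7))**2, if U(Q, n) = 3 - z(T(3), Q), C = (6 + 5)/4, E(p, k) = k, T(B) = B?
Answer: 169/144 ≈ 1.1736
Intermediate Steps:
C = 11/4 (C = 11*(1/4) = 11/4 ≈ 2.7500)
z(V, x) = -11/12 (z(V, x) = -1/3*11/4 = -11/12)
U(Q, n) = 47/12 (U(Q, n) = 3 - 1*(-11/12) = 3 + 11/12 = 47/12)
H = -5 (H = -(2 + 3) = -1*5 = -5)
(H + U(7, 7))**2 = (-5 + 47/12)**2 = (-13/12)**2 = 169/144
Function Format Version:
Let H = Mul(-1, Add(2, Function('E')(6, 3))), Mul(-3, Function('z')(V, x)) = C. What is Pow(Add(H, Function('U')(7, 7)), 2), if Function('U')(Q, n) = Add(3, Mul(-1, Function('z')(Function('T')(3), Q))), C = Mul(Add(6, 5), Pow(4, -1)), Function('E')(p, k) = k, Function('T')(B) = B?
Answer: Rational(169, 144) ≈ 1.1736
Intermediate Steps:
C = Rational(11, 4) (C = Mul(11, Rational(1, 4)) = Rational(11, 4) ≈ 2.7500)
Function('z')(V, x) = Rational(-11, 12) (Function('z')(V, x) = Mul(Rational(-1, 3), Rational(11, 4)) = Rational(-11, 12))
Function('U')(Q, n) = Rational(47, 12) (Function('U')(Q, n) = Add(3, Mul(-1, Rational(-11, 12))) = Add(3, Rational(11, 12)) = Rational(47, 12))
H = -5 (H = Mul(-1, Add(2, 3)) = Mul(-1, 5) = -5)
Pow(Add(H, Function('U')(7, 7)), 2) = Pow(Add(-5, Rational(47, 12)), 2) = Pow(Rational(-13, 12), 2) = Rational(169, 144)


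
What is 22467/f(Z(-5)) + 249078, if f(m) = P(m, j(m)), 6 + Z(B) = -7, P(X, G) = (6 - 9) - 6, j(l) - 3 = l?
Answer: 739745/3 ≈ 2.4658e+5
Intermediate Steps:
j(l) = 3 + l
P(X, G) = -9 (P(X, G) = -3 - 6 = -9)
Z(B) = -13 (Z(B) = -6 - 7 = -13)
f(m) = -9
22467/f(Z(-5)) + 249078 = 22467/(-9) + 249078 = 22467*(-⅑) + 249078 = -7489/3 + 249078 = 739745/3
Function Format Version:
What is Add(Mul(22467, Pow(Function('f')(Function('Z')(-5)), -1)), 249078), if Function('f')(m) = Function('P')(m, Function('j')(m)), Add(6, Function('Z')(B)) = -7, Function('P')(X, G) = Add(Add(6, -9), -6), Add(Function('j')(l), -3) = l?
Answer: Rational(739745, 3) ≈ 2.4658e+5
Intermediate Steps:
Function('j')(l) = Add(3, l)
Function('P')(X, G) = -9 (Function('P')(X, G) = Add(-3, -6) = -9)
Function('Z')(B) = -13 (Function('Z')(B) = Add(-6, -7) = -13)
Function('f')(m) = -9
Add(Mul(22467, Pow(Function('f')(Function('Z')(-5)), -1)), 249078) = Add(Mul(22467, Pow(-9, -1)), 249078) = Add(Mul(22467, Rational(-1, 9)), 249078) = Add(Rational(-7489, 3), 249078) = Rational(739745, 3)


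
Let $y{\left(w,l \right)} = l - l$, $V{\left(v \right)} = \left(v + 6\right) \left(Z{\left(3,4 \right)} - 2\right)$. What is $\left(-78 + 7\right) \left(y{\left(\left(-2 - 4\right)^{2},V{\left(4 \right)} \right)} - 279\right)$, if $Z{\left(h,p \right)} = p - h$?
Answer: $19809$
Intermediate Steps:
$V{\left(v \right)} = -6 - v$ ($V{\left(v \right)} = \left(v + 6\right) \left(\left(4 - 3\right) - 2\right) = \left(6 + v\right) \left(\left(4 - 3\right) - 2\right) = \left(6 + v\right) \left(1 - 2\right) = \left(6 + v\right) \left(-1\right) = -6 - v$)
$y{\left(w,l \right)} = 0$
$\left(-78 + 7\right) \left(y{\left(\left(-2 - 4\right)^{2},V{\left(4 \right)} \right)} - 279\right) = \left(-78 + 7\right) \left(0 - 279\right) = \left(-71\right) \left(-279\right) = 19809$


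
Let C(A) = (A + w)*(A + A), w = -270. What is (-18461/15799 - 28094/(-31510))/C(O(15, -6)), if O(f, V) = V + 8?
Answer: 34462251/133417499320 ≈ 0.00025830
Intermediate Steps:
O(f, V) = 8 + V
C(A) = 2*A*(-270 + A) (C(A) = (A - 270)*(A + A) = (-270 + A)*(2*A) = 2*A*(-270 + A))
(-18461/15799 - 28094/(-31510))/C(O(15, -6)) = (-18461/15799 - 28094/(-31510))/((2*(8 - 6)*(-270 + (8 - 6)))) = (-18461*1/15799 - 28094*(-1/31510))/((2*2*(-270 + 2))) = (-18461/15799 + 14047/15755)/((2*2*(-268))) = -68924502/248913245/(-1072) = -68924502/248913245*(-1/1072) = 34462251/133417499320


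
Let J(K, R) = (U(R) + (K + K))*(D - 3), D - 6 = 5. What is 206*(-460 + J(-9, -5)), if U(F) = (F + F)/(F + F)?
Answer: -122776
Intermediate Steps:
D = 11 (D = 6 + 5 = 11)
U(F) = 1 (U(F) = (2*F)/((2*F)) = (2*F)*(1/(2*F)) = 1)
J(K, R) = 8 + 16*K (J(K, R) = (1 + (K + K))*(11 - 3) = (1 + 2*K)*8 = 8 + 16*K)
206*(-460 + J(-9, -5)) = 206*(-460 + (8 + 16*(-9))) = 206*(-460 + (8 - 144)) = 206*(-460 - 136) = 206*(-596) = -122776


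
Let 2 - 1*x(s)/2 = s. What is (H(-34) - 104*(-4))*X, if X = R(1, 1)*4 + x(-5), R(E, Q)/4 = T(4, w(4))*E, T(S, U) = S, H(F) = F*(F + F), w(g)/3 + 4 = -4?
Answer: 212784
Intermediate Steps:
w(g) = -24 (w(g) = -12 + 3*(-4) = -12 - 12 = -24)
H(F) = 2*F² (H(F) = F*(2*F) = 2*F²)
x(s) = 4 - 2*s
R(E, Q) = 16*E (R(E, Q) = 4*(4*E) = 16*E)
X = 78 (X = (16*1)*4 + (4 - 2*(-5)) = 16*4 + (4 + 10) = 64 + 14 = 78)
(H(-34) - 104*(-4))*X = (2*(-34)² - 104*(-4))*78 = (2*1156 - 1*(-416))*78 = (2312 + 416)*78 = 2728*78 = 212784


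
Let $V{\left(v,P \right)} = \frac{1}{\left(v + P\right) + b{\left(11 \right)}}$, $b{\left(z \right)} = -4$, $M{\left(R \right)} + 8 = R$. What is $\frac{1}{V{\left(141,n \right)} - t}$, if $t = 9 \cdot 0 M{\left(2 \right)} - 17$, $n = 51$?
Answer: $\frac{188}{3197} \approx 0.058805$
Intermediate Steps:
$M{\left(R \right)} = -8 + R$
$V{\left(v,P \right)} = \frac{1}{-4 + P + v}$ ($V{\left(v,P \right)} = \frac{1}{\left(v + P\right) - 4} = \frac{1}{\left(P + v\right) - 4} = \frac{1}{-4 + P + v}$)
$t = -17$ ($t = 9 \cdot 0 \left(-8 + 2\right) - 17 = 9 \cdot 0 \left(-6\right) - 17 = 9 \cdot 0 - 17 = 0 - 17 = -17$)
$\frac{1}{V{\left(141,n \right)} - t} = \frac{1}{\frac{1}{-4 + 51 + 141} - -17} = \frac{1}{\frac{1}{188} + 17} = \frac{1}{\frac{3197}{188}} = \frac{188}{3197}$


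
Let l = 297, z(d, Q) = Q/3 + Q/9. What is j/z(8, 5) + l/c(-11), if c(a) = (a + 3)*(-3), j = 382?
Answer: 7371/40 ≈ 184.27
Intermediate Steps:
z(d, Q) = 4*Q/9 (z(d, Q) = Q*(⅓) + Q*(⅑) = Q/3 + Q/9 = 4*Q/9)
c(a) = -9 - 3*a (c(a) = (3 + a)*(-3) = -9 - 3*a)
j/z(8, 5) + l/c(-11) = 382/(((4/9)*5)) + 297/(-9 - 3*(-11)) = 382/(20/9) + 297/(-9 + 33) = 382*(9/20) + 297/24 = 1719/10 + 297*(1/24) = 1719/10 + 99/8 = 7371/40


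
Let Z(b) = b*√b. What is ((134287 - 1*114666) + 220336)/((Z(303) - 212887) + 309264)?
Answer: 23126335789/9260708002 - 72706971*√303/9260708002 ≈ 2.3606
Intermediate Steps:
Z(b) = b^(3/2)
((134287 - 1*114666) + 220336)/((Z(303) - 212887) + 309264) = ((134287 - 1*114666) + 220336)/((303^(3/2) - 212887) + 309264) = ((134287 - 114666) + 220336)/((303*√303 - 212887) + 309264) = (19621 + 220336)/((-212887 + 303*√303) + 309264) = 239957/(96377 + 303*√303)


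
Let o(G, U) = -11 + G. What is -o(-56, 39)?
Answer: 67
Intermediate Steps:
-o(-56, 39) = -(-11 - 56) = -1*(-67) = 67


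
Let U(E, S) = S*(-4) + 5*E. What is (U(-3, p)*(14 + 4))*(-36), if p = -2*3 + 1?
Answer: -3240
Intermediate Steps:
p = -5 (p = -6 + 1 = -5)
U(E, S) = -4*S + 5*E
(U(-3, p)*(14 + 4))*(-36) = ((-4*(-5) + 5*(-3))*(14 + 4))*(-36) = ((20 - 15)*18)*(-36) = (5*18)*(-36) = 90*(-36) = -3240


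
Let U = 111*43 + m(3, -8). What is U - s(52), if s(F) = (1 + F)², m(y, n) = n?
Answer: 1956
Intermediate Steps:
U = 4765 (U = 111*43 - 8 = 4773 - 8 = 4765)
U - s(52) = 4765 - (1 + 52)² = 4765 - 1*53² = 4765 - 1*2809 = 4765 - 2809 = 1956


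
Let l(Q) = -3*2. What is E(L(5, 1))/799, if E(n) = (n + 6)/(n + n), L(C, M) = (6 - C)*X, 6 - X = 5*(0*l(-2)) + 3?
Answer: 3/1598 ≈ 0.0018773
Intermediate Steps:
l(Q) = -6
X = 3 (X = 6 - (5*(0*(-6)) + 3) = 6 - (5*0 + 3) = 6 - (0 + 3) = 6 - 1*3 = 6 - 3 = 3)
L(C, M) = 18 - 3*C (L(C, M) = (6 - C)*3 = 18 - 3*C)
E(n) = (6 + n)/(2*n) (E(n) = (6 + n)/((2*n)) = (6 + n)*(1/(2*n)) = (6 + n)/(2*n))
E(L(5, 1))/799 = ((6 + (18 - 3*5))/(2*(18 - 3*5)))/799 = ((6 + (18 - 15))/(2*(18 - 15)))*(1/799) = ((½)*(6 + 3)/3)*(1/799) = ((½)*(⅓)*9)*(1/799) = (3/2)*(1/799) = 3/1598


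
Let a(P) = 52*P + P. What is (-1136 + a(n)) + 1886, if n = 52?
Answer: 3506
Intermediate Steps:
a(P) = 53*P
(-1136 + a(n)) + 1886 = (-1136 + 53*52) + 1886 = (-1136 + 2756) + 1886 = 1620 + 1886 = 3506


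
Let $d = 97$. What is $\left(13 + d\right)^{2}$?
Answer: $12100$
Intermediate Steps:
$\left(13 + d\right)^{2} = \left(13 + 97\right)^{2} = 110^{2} = 12100$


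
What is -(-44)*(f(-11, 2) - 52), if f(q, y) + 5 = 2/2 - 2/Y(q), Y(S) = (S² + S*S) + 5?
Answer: -608696/247 ≈ -2464.4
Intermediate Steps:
Y(S) = 5 + 2*S² (Y(S) = (S² + S²) + 5 = 2*S² + 5 = 5 + 2*S²)
f(q, y) = -4 - 2/(5 + 2*q²) (f(q, y) = -5 + (2/2 - 2/(5 + 2*q²)) = -5 + (2*(½) - 2/(5 + 2*q²)) = -5 + (1 - 2/(5 + 2*q²)) = -4 - 2/(5 + 2*q²))
-(-44)*(f(-11, 2) - 52) = -(-44)*(2*(-11 - 4*(-11)²)/(5 + 2*(-11)²) - 52) = -(-44)*(2*(-11 - 4*121)/(5 + 2*121) - 52) = -(-44)*(2*(-11 - 484)/(5 + 242) - 52) = -(-44)*(2*(-495)/247 - 52) = -(-44)*(2*(1/247)*(-495) - 52) = -(-44)*(-990/247 - 52) = -(-44)*(-13834)/247 = -1*608696/247 = -608696/247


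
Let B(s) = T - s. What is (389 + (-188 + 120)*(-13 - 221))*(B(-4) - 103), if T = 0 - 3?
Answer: -1662702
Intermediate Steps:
T = -3
B(s) = -3 - s
(389 + (-188 + 120)*(-13 - 221))*(B(-4) - 103) = (389 + (-188 + 120)*(-13 - 221))*((-3 - 1*(-4)) - 103) = (389 - 68*(-234))*((-3 + 4) - 103) = (389 + 15912)*(1 - 103) = 16301*(-102) = -1662702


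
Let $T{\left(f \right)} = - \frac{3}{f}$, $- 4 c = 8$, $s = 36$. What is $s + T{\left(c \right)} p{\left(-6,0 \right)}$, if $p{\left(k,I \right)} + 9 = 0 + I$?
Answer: $\frac{45}{2} \approx 22.5$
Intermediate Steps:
$c = -2$ ($c = \left(- \frac{1}{4}\right) 8 = -2$)
$p{\left(k,I \right)} = -9 + I$ ($p{\left(k,I \right)} = -9 + \left(0 + I\right) = -9 + I$)
$s + T{\left(c \right)} p{\left(-6,0 \right)} = 36 + - \frac{3}{-2} \left(-9 + 0\right) = 36 + \left(-3\right) \left(- \frac{1}{2}\right) \left(-9\right) = 36 + \frac{3}{2} \left(-9\right) = 36 - \frac{27}{2} = \frac{45}{2}$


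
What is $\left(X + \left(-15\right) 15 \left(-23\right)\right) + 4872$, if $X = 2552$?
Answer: $12599$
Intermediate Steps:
$\left(X + \left(-15\right) 15 \left(-23\right)\right) + 4872 = \left(2552 + \left(-15\right) 15 \left(-23\right)\right) + 4872 = \left(2552 - -5175\right) + 4872 = \left(2552 + 5175\right) + 4872 = 7727 + 4872 = 12599$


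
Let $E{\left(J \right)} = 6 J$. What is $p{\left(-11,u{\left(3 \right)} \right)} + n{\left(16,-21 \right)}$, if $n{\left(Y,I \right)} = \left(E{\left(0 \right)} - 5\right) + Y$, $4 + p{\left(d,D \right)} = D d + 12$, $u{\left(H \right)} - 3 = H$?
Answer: $-47$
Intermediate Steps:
$u{\left(H \right)} = 3 + H$
$p{\left(d,D \right)} = 8 + D d$ ($p{\left(d,D \right)} = -4 + \left(D d + 12\right) = -4 + \left(12 + D d\right) = 8 + D d$)
$n{\left(Y,I \right)} = -5 + Y$ ($n{\left(Y,I \right)} = \left(6 \cdot 0 - 5\right) + Y = \left(0 - 5\right) + Y = -5 + Y$)
$p{\left(-11,u{\left(3 \right)} \right)} + n{\left(16,-21 \right)} = \left(8 + \left(3 + 3\right) \left(-11\right)\right) + \left(-5 + 16\right) = \left(8 + 6 \left(-11\right)\right) + 11 = \left(8 - 66\right) + 11 = -58 + 11 = -47$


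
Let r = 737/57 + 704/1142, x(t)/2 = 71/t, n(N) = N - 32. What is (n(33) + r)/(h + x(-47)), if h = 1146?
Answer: 11125793/874212420 ≈ 0.012727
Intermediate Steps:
n(N) = -32 + N
x(t) = 142/t (x(t) = 2*(71/t) = 142/t)
r = 440891/32547 (r = 737*(1/57) + 704*(1/1142) = 737/57 + 352/571 = 440891/32547 ≈ 13.546)
(n(33) + r)/(h + x(-47)) = ((-32 + 33) + 440891/32547)/(1146 + 142/(-47)) = (1 + 440891/32547)/(1146 + 142*(-1/47)) = 473438/(32547*(1146 - 142/47)) = 473438/(32547*(53720/47)) = (473438/32547)*(47/53720) = 11125793/874212420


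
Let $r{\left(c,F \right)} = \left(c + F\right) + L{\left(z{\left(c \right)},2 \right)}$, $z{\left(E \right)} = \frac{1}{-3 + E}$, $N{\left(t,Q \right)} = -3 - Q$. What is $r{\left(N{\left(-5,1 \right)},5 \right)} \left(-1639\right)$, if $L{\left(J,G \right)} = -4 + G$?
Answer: $1639$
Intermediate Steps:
$r{\left(c,F \right)} = -2 + F + c$ ($r{\left(c,F \right)} = \left(c + F\right) + \left(-4 + 2\right) = \left(F + c\right) - 2 = -2 + F + c$)
$r{\left(N{\left(-5,1 \right)},5 \right)} \left(-1639\right) = \left(-2 + 5 - 4\right) \left(-1639\right) = \left(-1\right) \left(-1639\right) = 1639$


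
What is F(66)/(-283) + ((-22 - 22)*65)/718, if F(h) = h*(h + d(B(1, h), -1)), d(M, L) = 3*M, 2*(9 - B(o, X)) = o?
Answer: -2572691/101597 ≈ -25.323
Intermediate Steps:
B(o, X) = 9 - o/2
F(h) = h*(51/2 + h) (F(h) = h*(h + 3*(9 - 1/2*1)) = h*(h + 3*(9 - 1/2)) = h*(h + 3*(17/2)) = h*(h + 51/2) = h*(51/2 + h))
F(66)/(-283) + ((-22 - 22)*65)/718 = ((1/2)*66*(51 + 2*66))/(-283) + ((-22 - 22)*65)/718 = ((1/2)*66*(51 + 132))*(-1/283) - 44*65*(1/718) = ((1/2)*66*183)*(-1/283) - 2860*1/718 = 6039*(-1/283) - 1430/359 = -6039/283 - 1430/359 = -2572691/101597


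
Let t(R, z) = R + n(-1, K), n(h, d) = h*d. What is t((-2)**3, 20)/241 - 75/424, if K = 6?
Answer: -24011/102184 ≈ -0.23498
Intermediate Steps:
n(h, d) = d*h
t(R, z) = -6 + R (t(R, z) = R + 6*(-1) = R - 6 = -6 + R)
t((-2)**3, 20)/241 - 75/424 = (-6 + (-2)**3)/241 - 75/424 = (-6 - 8)*(1/241) - 75*1/424 = -14*1/241 - 75/424 = -14/241 - 75/424 = -24011/102184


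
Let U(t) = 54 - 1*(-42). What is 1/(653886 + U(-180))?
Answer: 1/653982 ≈ 1.5291e-6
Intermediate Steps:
U(t) = 96 (U(t) = 54 + 42 = 96)
1/(653886 + U(-180)) = 1/(653886 + 96) = 1/653982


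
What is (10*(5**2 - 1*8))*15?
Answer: 2550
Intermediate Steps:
(10*(5**2 - 1*8))*15 = (10*(25 - 8))*15 = (10*17)*15 = 170*15 = 2550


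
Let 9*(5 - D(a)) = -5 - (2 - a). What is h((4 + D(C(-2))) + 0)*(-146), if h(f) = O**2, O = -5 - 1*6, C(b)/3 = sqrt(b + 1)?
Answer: -17666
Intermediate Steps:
C(b) = 3*sqrt(1 + b) (C(b) = 3*sqrt(b + 1) = 3*sqrt(1 + b))
D(a) = 52/9 - a/9 (D(a) = 5 - (-5 - (2 - a))/9 = 5 - (-5 + (-2 + a))/9 = 5 - (-7 + a)/9 = 5 + (7/9 - a/9) = 52/9 - a/9)
O = -11 (O = -5 - 6 = -11)
h(f) = 121 (h(f) = (-11)**2 = 121)
h((4 + D(C(-2))) + 0)*(-146) = 121*(-146) = -17666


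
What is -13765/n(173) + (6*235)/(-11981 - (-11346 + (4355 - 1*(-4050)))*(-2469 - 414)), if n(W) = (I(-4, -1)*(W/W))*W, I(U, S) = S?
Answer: 58438387165/734461466 ≈ 79.566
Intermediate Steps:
n(W) = -W (n(W) = (-W/W)*W = (-1*1)*W = -W)
-13765/n(173) + (6*235)/(-11981 - (-11346 + (4355 - 1*(-4050)))*(-2469 - 414)) = -13765/((-1*173)) + (6*235)/(-11981 - (-11346 + (4355 - 1*(-4050)))*(-2469 - 414)) = -13765/(-173) + 1410/(-11981 - (-11346 + (4355 + 4050))*(-2883)) = -13765*(-1/173) + 1410/(-11981 - (-11346 + 8405)*(-2883)) = 13765/173 + 1410/(-11981 - (-2941)*(-2883)) = 13765/173 + 1410/(-11981 - 1*8478903) = 13765/173 + 1410/(-11981 - 8478903) = 13765/173 + 1410/(-8490884) = 13765/173 + 1410*(-1/8490884) = 13765/173 - 705/4245442 = 58438387165/734461466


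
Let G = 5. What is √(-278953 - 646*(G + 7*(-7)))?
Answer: I*√250529 ≈ 500.53*I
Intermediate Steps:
√(-278953 - 646*(G + 7*(-7))) = √(-278953 - 646*(5 + 7*(-7))) = √(-278953 - 646*(5 - 49)) = √(-278953 - 646*(-44)) = √(-278953 + 28424) = √(-250529) = I*√250529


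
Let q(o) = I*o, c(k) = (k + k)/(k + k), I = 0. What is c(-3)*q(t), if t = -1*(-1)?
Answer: 0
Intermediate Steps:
t = 1
c(k) = 1 (c(k) = (2*k)/((2*k)) = (2*k)*(1/(2*k)) = 1)
q(o) = 0 (q(o) = 0*o = 0)
c(-3)*q(t) = 1*0 = 0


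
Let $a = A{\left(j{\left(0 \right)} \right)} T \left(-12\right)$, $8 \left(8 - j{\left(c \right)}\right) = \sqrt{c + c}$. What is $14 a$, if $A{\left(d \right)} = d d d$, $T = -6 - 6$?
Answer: $1032192$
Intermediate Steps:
$T = -12$ ($T = -6 - 6 = -12$)
$j{\left(c \right)} = 8 - \frac{\sqrt{2} \sqrt{c}}{8}$ ($j{\left(c \right)} = 8 - \frac{\sqrt{c + c}}{8} = 8 - \frac{\sqrt{2 c}}{8} = 8 - \frac{\sqrt{2} \sqrt{c}}{8}$)
$A{\left(d \right)} = d^{3}$ ($A{\left(d \right)} = d^{2} d = d^{3}$)
$a = 73728$ ($a = \left(8 - \frac{\sqrt{2} \sqrt{0}}{8}\right)^{3} \left(-12\right) \left(-12\right) = \left(8 - \frac{1}{8} \sqrt{2} \cdot 0\right)^{3} \left(-12\right) \left(-12\right) = \left(8 + 0\right)^{3} \left(-12\right) \left(-12\right) = 8^{3} \left(-12\right) \left(-12\right) = 512 \left(-12\right) \left(-12\right) = \left(-6144\right) \left(-12\right) = 73728$)
$14 a = 14 \cdot 73728 = 1032192$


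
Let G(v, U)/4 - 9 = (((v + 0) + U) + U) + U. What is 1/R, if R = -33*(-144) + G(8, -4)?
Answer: 1/4772 ≈ 0.00020956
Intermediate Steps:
G(v, U) = 36 + 4*v + 12*U (G(v, U) = 36 + 4*((((v + 0) + U) + U) + U) = 36 + 4*(((v + U) + U) + U) = 36 + 4*(((U + v) + U) + U) = 36 + 4*((v + 2*U) + U) = 36 + 4*(v + 3*U) = 36 + (4*v + 12*U) = 36 + 4*v + 12*U)
R = 4772 (R = -33*(-144) + (36 + 4*8 + 12*(-4)) = 4752 + (36 + 32 - 48) = 4752 + 20 = 4772)
1/R = 1/4772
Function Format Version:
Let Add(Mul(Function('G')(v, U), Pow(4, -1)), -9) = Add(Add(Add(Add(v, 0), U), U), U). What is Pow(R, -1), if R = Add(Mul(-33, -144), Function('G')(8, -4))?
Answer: Rational(1, 4772) ≈ 0.00020956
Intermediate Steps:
Function('G')(v, U) = Add(36, Mul(4, v), Mul(12, U)) (Function('G')(v, U) = Add(36, Mul(4, Add(Add(Add(Add(v, 0), U), U), U))) = Add(36, Mul(4, Add(Add(Add(v, U), U), U))) = Add(36, Mul(4, Add(Add(Add(U, v), U), U))) = Add(36, Mul(4, Add(Add(v, Mul(2, U)), U))) = Add(36, Mul(4, Add(v, Mul(3, U)))) = Add(36, Add(Mul(4, v), Mul(12, U))) = Add(36, Mul(4, v), Mul(12, U)))
R = 4772 (R = Add(Mul(-33, -144), Add(36, Mul(4, 8), Mul(12, -4))) = Add(4752, Add(36, 32, -48)) = Add(4752, 20) = 4772)
Pow(R, -1) = Pow(4772, -1) = Rational(1, 4772)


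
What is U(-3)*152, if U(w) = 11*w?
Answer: -5016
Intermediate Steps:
U(-3)*152 = (11*(-3))*152 = -33*152 = -5016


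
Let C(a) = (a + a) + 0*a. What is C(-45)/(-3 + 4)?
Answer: -90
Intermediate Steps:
C(a) = 2*a (C(a) = 2*a + 0 = 2*a)
C(-45)/(-3 + 4) = (2*(-45))/(-3 + 4) = -90/1 = 1*(-90) = -90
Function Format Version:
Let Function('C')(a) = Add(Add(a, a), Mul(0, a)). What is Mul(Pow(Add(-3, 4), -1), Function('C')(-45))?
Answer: -90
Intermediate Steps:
Function('C')(a) = Mul(2, a) (Function('C')(a) = Add(Mul(2, a), 0) = Mul(2, a))
Mul(Pow(Add(-3, 4), -1), Function('C')(-45)) = Mul(Pow(Add(-3, 4), -1), Mul(2, -45)) = Mul(Pow(1, -1), -90) = Mul(1, -90) = -90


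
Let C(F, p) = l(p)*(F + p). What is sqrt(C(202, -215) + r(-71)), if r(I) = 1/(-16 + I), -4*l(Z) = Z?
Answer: I*sqrt(21155703)/174 ≈ 26.434*I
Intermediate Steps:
l(Z) = -Z/4
C(F, p) = -p*(F + p)/4 (C(F, p) = (-p/4)*(F + p) = -p*(F + p)/4)
sqrt(C(202, -215) + r(-71)) = sqrt(-1/4*(-215)*(202 - 215) + 1/(-16 - 71)) = sqrt(-1/4*(-215)*(-13) + 1/(-87)) = sqrt(-2795/4 - 1/87) = sqrt(-243169/348) = I*sqrt(21155703)/174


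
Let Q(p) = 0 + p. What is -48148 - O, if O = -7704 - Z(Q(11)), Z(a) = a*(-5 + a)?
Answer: -40378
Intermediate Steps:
Q(p) = p
O = -7770 (O = -7704 - 11*(-5 + 11) = -7704 - 11*6 = -7704 - 1*66 = -7704 - 66 = -7770)
-48148 - O = -48148 - 1*(-7770) = -48148 + 7770 = -40378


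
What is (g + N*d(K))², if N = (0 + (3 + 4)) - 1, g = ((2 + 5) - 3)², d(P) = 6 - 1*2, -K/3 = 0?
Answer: 1600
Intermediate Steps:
K = 0 (K = -3*0 = 0)
d(P) = 4 (d(P) = 6 - 2 = 4)
g = 16 (g = (7 - 3)² = 4² = 16)
N = 6 (N = (0 + 7) - 1 = 7 - 1 = 6)
(g + N*d(K))² = (16 + 6*4)² = (16 + 24)² = 40² = 1600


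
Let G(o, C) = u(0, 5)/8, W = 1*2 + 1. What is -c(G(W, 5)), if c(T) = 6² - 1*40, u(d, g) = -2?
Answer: 4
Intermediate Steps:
W = 3 (W = 2 + 1 = 3)
G(o, C) = -¼ (G(o, C) = -2/8 = -2*⅛ = -¼)
c(T) = -4 (c(T) = 36 - 40 = -4)
-c(G(W, 5)) = -1*(-4) = 4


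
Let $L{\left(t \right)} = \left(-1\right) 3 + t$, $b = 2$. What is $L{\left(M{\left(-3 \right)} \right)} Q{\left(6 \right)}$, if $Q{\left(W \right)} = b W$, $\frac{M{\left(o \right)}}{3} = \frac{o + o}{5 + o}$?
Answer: $-144$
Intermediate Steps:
$M{\left(o \right)} = \frac{6 o}{5 + o}$ ($M{\left(o \right)} = 3 \frac{o + o}{5 + o} = 3 \frac{2 o}{5 + o} = \frac{6 o}{5 + o}$)
$L{\left(t \right)} = -3 + t$
$Q{\left(W \right)} = 2 W$
$L{\left(M{\left(-3 \right)} \right)} Q{\left(6 \right)} = \left(-3 + 6 \left(-3\right) \frac{1}{5 - 3}\right) 2 \cdot 6 = \left(-3 + 6 \left(-3\right) \frac{1}{2}\right) 12 = \left(-3 - 9\right) 12 = \left(-12\right) 12 = -144$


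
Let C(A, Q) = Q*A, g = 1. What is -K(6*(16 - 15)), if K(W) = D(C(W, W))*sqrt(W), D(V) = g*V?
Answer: -36*sqrt(6) ≈ -88.182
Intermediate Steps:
C(A, Q) = A*Q
D(V) = V (D(V) = 1*V = V)
K(W) = W**(5/2) (K(W) = (W*W)*sqrt(W) = W**2*sqrt(W) = W**(5/2))
-K(6*(16 - 15)) = -(6*(16 - 15))**(5/2) = -(6*1)**(5/2) = -6**(5/2) = -36*sqrt(6)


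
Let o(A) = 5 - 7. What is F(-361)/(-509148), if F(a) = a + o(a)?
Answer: 121/169716 ≈ 0.00071296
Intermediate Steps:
o(A) = -2
F(a) = -2 + a (F(a) = a - 2 = -2 + a)
F(-361)/(-509148) = (-2 - 361)/(-509148) = -363*(-1/509148) = 121/169716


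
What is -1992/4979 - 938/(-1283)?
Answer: 2114566/6388057 ≈ 0.33102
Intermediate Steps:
-1992/4979 - 938/(-1283) = -1992*1/4979 - 938*(-1/1283) = -1992/4979 + 938/1283 = 2114566/6388057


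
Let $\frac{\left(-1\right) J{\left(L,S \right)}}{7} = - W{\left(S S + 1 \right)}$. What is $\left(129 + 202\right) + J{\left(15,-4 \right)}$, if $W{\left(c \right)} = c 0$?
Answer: $331$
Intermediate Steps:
$W{\left(c \right)} = 0$
$J{\left(L,S \right)} = 0$ ($J{\left(L,S \right)} = - 7 \left(\left(-1\right) 0\right) = \left(-7\right) 0 = 0$)
$\left(129 + 202\right) + J{\left(15,-4 \right)} = \left(129 + 202\right) + 0 = 331 + 0 = 331$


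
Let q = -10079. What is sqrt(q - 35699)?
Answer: I*sqrt(45778) ≈ 213.96*I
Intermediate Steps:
sqrt(q - 35699) = sqrt(-10079 - 35699) = sqrt(-45778) = I*sqrt(45778)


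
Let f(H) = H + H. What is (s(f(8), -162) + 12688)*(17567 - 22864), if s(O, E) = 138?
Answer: -67939322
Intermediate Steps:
f(H) = 2*H
(s(f(8), -162) + 12688)*(17567 - 22864) = (138 + 12688)*(17567 - 22864) = 12826*(-5297) = -67939322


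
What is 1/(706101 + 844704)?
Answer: 1/1550805 ≈ 6.4483e-7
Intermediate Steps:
1/(706101 + 844704) = 1/1550805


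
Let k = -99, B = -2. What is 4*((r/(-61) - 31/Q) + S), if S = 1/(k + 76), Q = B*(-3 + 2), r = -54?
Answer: -82262/1403 ≈ -58.633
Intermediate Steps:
Q = 2 (Q = -2*(-3 + 2) = -2*(-1) = 2)
S = -1/23 (S = 1/(-99 + 76) = 1/(-23) = -1/23 ≈ -0.043478)
4*((r/(-61) - 31/Q) + S) = 4*((-54/(-61) - 31/2) - 1/23) = 4*((-54*(-1/61) - 31*½) - 1/23) = 4*((54/61 - 31/2) - 1/23) = 4*(-1783/122 - 1/23) = 4*(-41131/2806) = -82262/1403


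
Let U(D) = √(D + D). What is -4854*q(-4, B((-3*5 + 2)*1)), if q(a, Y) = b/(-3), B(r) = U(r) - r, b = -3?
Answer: -4854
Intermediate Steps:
U(D) = √2*√D (U(D) = √(2*D) = √2*√D)
B(r) = -r + √2*√r (B(r) = √2*√r - r = -r + √2*√r)
q(a, Y) = 1 (q(a, Y) = -3/(-3) = -3*(-⅓) = 1)
-4854*q(-4, B((-3*5 + 2)*1)) = -4854*1 = -4854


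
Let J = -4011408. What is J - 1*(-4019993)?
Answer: 8585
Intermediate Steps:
J - 1*(-4019993) = -4011408 - 1*(-4019993) = -4011408 + 4019993 = 8585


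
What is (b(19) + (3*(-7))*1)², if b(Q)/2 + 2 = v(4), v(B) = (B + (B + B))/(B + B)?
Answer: 484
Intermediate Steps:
v(B) = 3/2 (v(B) = (B + 2*B)/((2*B)) = (3*B)*(1/(2*B)) = 3/2)
b(Q) = -1 (b(Q) = -4 + 2*(3/2) = -4 + 3 = -1)
(b(19) + (3*(-7))*1)² = (-1 + (3*(-7))*1)² = (-1 - 21*1)² = (-1 - 21)² = (-22)² = 484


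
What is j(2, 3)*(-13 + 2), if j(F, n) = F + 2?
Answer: -44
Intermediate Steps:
j(F, n) = 2 + F
j(2, 3)*(-13 + 2) = (2 + 2)*(-13 + 2) = 4*(-11) = -44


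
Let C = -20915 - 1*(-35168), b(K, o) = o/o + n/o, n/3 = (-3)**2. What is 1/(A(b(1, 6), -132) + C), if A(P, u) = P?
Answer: 2/28517 ≈ 7.0134e-5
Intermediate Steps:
n = 27 (n = 3*(-3)**2 = 3*9 = 27)
b(K, o) = 1 + 27/o (b(K, o) = o/o + 27/o = 1 + 27/o)
C = 14253 (C = -20915 + 35168 = 14253)
1/(A(b(1, 6), -132) + C) = 1/((27 + 6)/6 + 14253) = 1/((1/6)*33 + 14253) = 1/(11/2 + 14253) = 1/(28517/2) = 2/28517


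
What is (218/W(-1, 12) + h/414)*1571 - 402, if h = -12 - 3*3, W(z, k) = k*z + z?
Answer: -48126113/1794 ≈ -26826.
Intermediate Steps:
W(z, k) = z + k*z
h = -21 (h = -12 - 9 = -21)
(218/W(-1, 12) + h/414)*1571 - 402 = (218/((-(1 + 12))) - 21/414)*1571 - 402 = (218/((-1*13)) - 21*1/414)*1571 - 402 = (218/(-13) - 7/138)*1571 - 402 = (218*(-1/13) - 7/138)*1571 - 402 = (-218/13 - 7/138)*1571 - 402 = -30175/1794*1571 - 402 = -47404925/1794 - 402 = -48126113/1794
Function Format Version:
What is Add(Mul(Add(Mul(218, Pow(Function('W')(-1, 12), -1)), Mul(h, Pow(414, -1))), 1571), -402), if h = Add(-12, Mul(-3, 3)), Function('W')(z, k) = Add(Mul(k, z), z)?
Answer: Rational(-48126113, 1794) ≈ -26826.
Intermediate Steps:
Function('W')(z, k) = Add(z, Mul(k, z))
h = -21 (h = Add(-12, -9) = -21)
Add(Mul(Add(Mul(218, Pow(Function('W')(-1, 12), -1)), Mul(h, Pow(414, -1))), 1571), -402) = Add(Mul(Add(Mul(218, Pow(Mul(-1, Add(1, 12)), -1)), Mul(-21, Pow(414, -1))), 1571), -402) = Add(Mul(Add(Mul(218, Pow(Mul(-1, 13), -1)), Mul(-21, Rational(1, 414))), 1571), -402) = Add(Mul(Add(Mul(218, Pow(-13, -1)), Rational(-7, 138)), 1571), -402) = Add(Mul(Add(Mul(218, Rational(-1, 13)), Rational(-7, 138)), 1571), -402) = Add(Mul(Add(Rational(-218, 13), Rational(-7, 138)), 1571), -402) = Add(Mul(Rational(-30175, 1794), 1571), -402) = Add(Rational(-47404925, 1794), -402) = Rational(-48126113, 1794)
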